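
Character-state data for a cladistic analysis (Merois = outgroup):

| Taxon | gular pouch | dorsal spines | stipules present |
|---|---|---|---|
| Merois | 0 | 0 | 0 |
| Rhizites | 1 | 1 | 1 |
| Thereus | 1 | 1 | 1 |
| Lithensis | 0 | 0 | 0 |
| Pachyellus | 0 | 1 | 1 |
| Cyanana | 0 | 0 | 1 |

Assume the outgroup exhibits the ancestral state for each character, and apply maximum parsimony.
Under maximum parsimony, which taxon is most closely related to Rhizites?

The outgroup has state '0' for every character, so '1' is the derived state throughout.
gular pouch: derived state '1' in Rhizites and Thereus only — synapomorphy for {Rhizites, Thereus}.
Only Pachyellus, Rhizites, and Thereus show the derived state '1' for dorsal spines, supporting them as a clade.
Only Cyanana, Pachyellus, Rhizites, and Thereus show the derived state '1' for stipules present, supporting them as a clade.
Most parsimonious ingroup topology: ((((Rhizites,Thereus),Pachyellus),Cyanana),Lithensis).
Rhizites and Thereus form a cherry on this tree, so they are sister taxa.

Thereus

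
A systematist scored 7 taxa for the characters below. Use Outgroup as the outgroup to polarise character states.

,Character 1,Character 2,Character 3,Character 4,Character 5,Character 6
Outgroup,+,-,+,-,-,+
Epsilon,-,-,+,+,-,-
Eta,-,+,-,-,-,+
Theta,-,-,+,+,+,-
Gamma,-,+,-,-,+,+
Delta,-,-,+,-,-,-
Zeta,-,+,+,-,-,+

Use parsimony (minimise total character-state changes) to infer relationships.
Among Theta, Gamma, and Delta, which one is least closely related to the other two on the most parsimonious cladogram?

Character polarity is set by the outgroup: the derived state is whichever differs from the outgroup's state, so for Character 1, Character 3, Character 6 the derived state is '-', and for the remaining characters it is '+'.
All ingroup taxa share the derived state '-' for Character 1; it defines the ingroup but does not resolve relationships within it.
Only Eta, Gamma, and Zeta show the derived state '+' for Character 2, supporting them as a clade.
Character 3 (derived state '-') is shared by Eta and Gamma — a synapomorphy uniting that clade.
Character 4 (derived state '+') is shared by Epsilon and Theta — a synapomorphy uniting that clade.
Character 5 groups Gamma and Theta, which is incompatible with the clades supported by the remaining characters; treating it as convergent (homoplasy) costs fewer steps than any alternative tree.
Character 6 (derived state '-') is shared by Delta, Epsilon, and Theta — a synapomorphy uniting that clade.
Most parsimonious ingroup topology: (((Epsilon,Theta),Delta),((Eta,Gamma),Zeta)).
Delta and Theta share a more recent common ancestor with each other than either does with Gamma, so Gamma is the least closely related of the three.

Gamma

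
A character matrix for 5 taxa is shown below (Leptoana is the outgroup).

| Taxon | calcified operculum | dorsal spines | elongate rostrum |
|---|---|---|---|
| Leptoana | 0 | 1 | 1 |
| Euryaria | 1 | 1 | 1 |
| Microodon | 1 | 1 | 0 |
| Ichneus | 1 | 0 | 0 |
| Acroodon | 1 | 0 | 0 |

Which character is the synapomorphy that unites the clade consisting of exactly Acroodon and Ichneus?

Character polarity is set by the outgroup: the derived state is whichever differs from the outgroup's state, so for dorsal spines, elongate rostrum the derived state is '0', and for the remaining characters it is '1'.
All ingroup taxa share the derived state '1' for calcified operculum; it defines the ingroup but does not resolve relationships within it.
Only Acroodon and Ichneus show the derived state '0' for dorsal spines, supporting them as a clade.
elongate rostrum (derived state '0') is shared by Acroodon, Ichneus, and Microodon — a synapomorphy uniting that clade.
Most parsimonious ingroup topology: (Euryaria,(Microodon,(Ichneus,Acroodon))).
The clade {Acroodon, Ichneus} is supported by dorsal spines: its derived state '0' occurs in exactly those taxa and in no other taxon (including the outgroup).

dorsal spines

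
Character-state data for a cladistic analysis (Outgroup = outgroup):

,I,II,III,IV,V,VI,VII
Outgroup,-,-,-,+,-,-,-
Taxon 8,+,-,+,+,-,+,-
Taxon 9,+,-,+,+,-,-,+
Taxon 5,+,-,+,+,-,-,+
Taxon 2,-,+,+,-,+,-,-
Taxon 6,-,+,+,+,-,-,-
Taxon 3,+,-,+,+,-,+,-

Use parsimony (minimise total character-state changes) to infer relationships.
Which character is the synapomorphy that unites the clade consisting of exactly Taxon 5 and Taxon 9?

Character polarity is set by the outgroup: the derived state is whichever differs from the outgroup's state, so for IV the derived state is '-', and for the remaining characters it is '+'.
I: derived state '+' in Taxon 3, Taxon 5, Taxon 8, and Taxon 9 only — synapomorphy for {Taxon 3, Taxon 5, Taxon 8, Taxon 9}.
Only Taxon 2 and Taxon 6 show the derived state '+' for II, supporting them as a clade.
III (derived state '+') is shared by all ingroup taxa — unites the whole ingroup.
IV: derived state '-' in Taxon 2 only — an autapomorphy, so it tells us nothing about relationships among taxa.
V: derived state '+' in Taxon 2 only — an autapomorphy, so it tells us nothing about relationships among taxa.
VI (derived state '+') is shared by Taxon 3 and Taxon 8 — a synapomorphy uniting that clade.
VII: derived state '+' in Taxon 5 and Taxon 9 only — synapomorphy for {Taxon 5, Taxon 9}.
Most parsimonious ingroup topology: (((Taxon 8,Taxon 3),(Taxon 9,Taxon 5)),(Taxon 2,Taxon 6)).
The clade {Taxon 5, Taxon 9} is supported by VII: its derived state '+' occurs in exactly those taxa and in no other taxon (including the outgroup).

VII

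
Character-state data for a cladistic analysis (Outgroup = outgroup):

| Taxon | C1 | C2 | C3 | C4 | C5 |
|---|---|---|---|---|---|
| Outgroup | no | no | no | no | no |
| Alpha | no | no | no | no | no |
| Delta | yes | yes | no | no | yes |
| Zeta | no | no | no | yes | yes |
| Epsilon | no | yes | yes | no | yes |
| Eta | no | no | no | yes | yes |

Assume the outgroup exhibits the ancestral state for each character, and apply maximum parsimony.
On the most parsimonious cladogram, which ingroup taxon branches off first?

The outgroup has state 'no' for every character, so 'yes' is the derived state throughout.
C1: derived state 'yes' in Delta only — an autapomorphy, so it tells us nothing about relationships among taxa.
C2 (derived state 'yes') is shared by Delta and Epsilon — a synapomorphy uniting that clade.
C3: derived state 'yes' in Epsilon only — an autapomorphy, so it tells us nothing about relationships among taxa.
C4 (derived state 'yes') is shared by Eta and Zeta — a synapomorphy uniting that clade.
C5 (derived state 'yes') is shared by Delta, Epsilon, Eta, and Zeta — a synapomorphy uniting that clade.
Most parsimonious ingroup topology: (((Zeta,Eta),(Delta,Epsilon)),Alpha).
Alpha is sister to the clade containing all other ingroup taxa, so it is the earliest-diverging (most basal) ingroup lineage.

Alpha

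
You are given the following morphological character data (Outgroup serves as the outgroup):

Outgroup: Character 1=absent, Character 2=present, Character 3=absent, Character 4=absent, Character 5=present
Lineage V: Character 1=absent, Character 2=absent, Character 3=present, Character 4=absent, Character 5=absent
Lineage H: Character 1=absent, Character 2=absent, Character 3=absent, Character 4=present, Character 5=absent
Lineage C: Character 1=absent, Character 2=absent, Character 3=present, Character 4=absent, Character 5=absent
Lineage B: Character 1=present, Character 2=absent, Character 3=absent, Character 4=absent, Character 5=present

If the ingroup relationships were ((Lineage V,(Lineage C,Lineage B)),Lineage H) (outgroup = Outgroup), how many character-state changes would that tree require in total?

Map each character onto ((Lineage V,(Lineage C,Lineage B)),Lineage H) (rooted by Outgroup) and count the minimum state changes it requires (Fitch parsimony):
Character 1: 1; Character 2: 1; Character 3: 2; Character 4: 1; Character 5: 2.
Total tree length = 7.

7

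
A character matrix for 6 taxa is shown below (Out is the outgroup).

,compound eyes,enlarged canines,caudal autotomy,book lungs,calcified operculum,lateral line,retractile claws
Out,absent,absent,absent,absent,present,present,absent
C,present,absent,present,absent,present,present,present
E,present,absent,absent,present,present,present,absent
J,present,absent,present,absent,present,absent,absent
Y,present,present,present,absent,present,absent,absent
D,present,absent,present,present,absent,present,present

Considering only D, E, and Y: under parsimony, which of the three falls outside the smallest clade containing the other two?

Character polarity is set by the outgroup: the derived state is whichever differs from the outgroup's state, so for calcified operculum, lateral line the derived state is 'absent', and for the remaining characters it is 'present'.
All ingroup taxa share the derived state 'present' for compound eyes; it defines the ingroup but does not resolve relationships within it.
enlarged canines (derived state 'present') is unique to Y (autapomorphy; uninformative for grouping).
caudal autotomy (derived state 'present') is shared by C, D, J, and Y — a synapomorphy uniting that clade.
book lungs (state 'present') occurs in D and E but conflicts with the nesting implied by the other characters — most parsimoniously interpreted as homoplasy.
calcified operculum: derived state 'absent' in D only — an autapomorphy, so it tells us nothing about relationships among taxa.
lateral line (derived state 'absent') is shared by J and Y — a synapomorphy uniting that clade.
retractile claws (derived state 'present') is shared by C and D — a synapomorphy uniting that clade.
Most parsimonious ingroup topology: (((C,D),(J,Y)),E).
Y and D share a more recent common ancestor with each other than either does with E, so E is the least closely related of the three.

E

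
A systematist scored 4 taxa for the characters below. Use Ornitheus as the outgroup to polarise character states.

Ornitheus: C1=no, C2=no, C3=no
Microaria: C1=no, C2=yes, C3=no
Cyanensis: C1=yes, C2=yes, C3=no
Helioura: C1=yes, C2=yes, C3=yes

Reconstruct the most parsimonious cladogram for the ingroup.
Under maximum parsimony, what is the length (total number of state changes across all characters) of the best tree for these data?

3

The outgroup has state 'no' for every character, so 'yes' is the derived state throughout.
C1: derived state 'yes' in Cyanensis and Helioura only — synapomorphy for {Cyanensis, Helioura}.
C2 (derived state 'yes') is shared by all ingroup taxa — unites the whole ingroup.
C3 (derived state 'yes') is unique to Helioura (autapomorphy; uninformative for grouping).
Most parsimonious ingroup topology: (Microaria,(Cyanensis,Helioura)).
Changes per character on this tree: C1: 1; C2: 1; C3: 1.
Total = 3.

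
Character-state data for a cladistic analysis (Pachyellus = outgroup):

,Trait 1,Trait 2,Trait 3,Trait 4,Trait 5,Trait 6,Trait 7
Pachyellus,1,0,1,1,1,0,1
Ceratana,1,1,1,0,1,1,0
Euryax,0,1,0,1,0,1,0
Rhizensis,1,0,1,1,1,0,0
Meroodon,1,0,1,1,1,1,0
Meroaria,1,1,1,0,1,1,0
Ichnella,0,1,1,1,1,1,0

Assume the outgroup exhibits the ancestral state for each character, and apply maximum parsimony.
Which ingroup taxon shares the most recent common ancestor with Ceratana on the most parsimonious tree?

Meroaria

Character polarity is set by the outgroup: the derived state is whichever differs from the outgroup's state, so for Trait 1, Trait 3, Trait 4, Trait 5, Trait 7 the derived state is '0', and for the remaining characters it is '1'.
Trait 1: derived state '0' in Euryax and Ichnella only — synapomorphy for {Euryax, Ichnella}.
Only Ceratana, Euryax, Ichnella, and Meroaria show the derived state '1' for Trait 2, supporting them as a clade.
Trait 3 (derived state '0') is unique to Euryax (autapomorphy; uninformative for grouping).
Trait 4: derived state '0' in Ceratana and Meroaria only — synapomorphy for {Ceratana, Meroaria}.
Trait 5 (derived state '0') is unique to Euryax (autapomorphy; uninformative for grouping).
Only Ceratana, Euryax, Ichnella, Meroaria, and Meroodon show the derived state '1' for Trait 6, supporting them as a clade.
All ingroup taxa share the derived state '0' for Trait 7; it defines the ingroup but does not resolve relationships within it.
Most parsimonious ingroup topology: ((((Ceratana,Meroaria),(Euryax,Ichnella)),Meroodon),Rhizensis).
Ceratana and Meroaria form a cherry on this tree, so they are sister taxa.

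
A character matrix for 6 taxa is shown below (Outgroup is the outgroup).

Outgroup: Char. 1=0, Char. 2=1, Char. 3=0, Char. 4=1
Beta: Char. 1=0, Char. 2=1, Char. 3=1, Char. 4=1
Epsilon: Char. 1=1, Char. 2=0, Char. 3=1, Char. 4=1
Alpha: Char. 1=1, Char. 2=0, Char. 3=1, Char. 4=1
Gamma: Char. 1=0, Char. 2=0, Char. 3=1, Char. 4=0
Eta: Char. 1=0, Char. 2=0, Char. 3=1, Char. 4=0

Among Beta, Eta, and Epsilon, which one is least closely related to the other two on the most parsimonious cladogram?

Beta

Character polarity is set by the outgroup: the derived state is whichever differs from the outgroup's state, so for Char. 2, Char. 4 the derived state is '0', and for the remaining characters it is '1'.
Char. 1 (derived state '1') is shared by Alpha and Epsilon — a synapomorphy uniting that clade.
Char. 2: derived state '0' in Alpha, Epsilon, Eta, and Gamma only — synapomorphy for {Alpha, Epsilon, Eta, Gamma}.
All ingroup taxa share the derived state '1' for Char. 3; it defines the ingroup but does not resolve relationships within it.
Only Eta and Gamma show the derived state '0' for Char. 4, supporting them as a clade.
Most parsimonious ingroup topology: (Beta,((Epsilon,Alpha),(Gamma,Eta))).
Eta and Epsilon share a more recent common ancestor with each other than either does with Beta, so Beta is the least closely related of the three.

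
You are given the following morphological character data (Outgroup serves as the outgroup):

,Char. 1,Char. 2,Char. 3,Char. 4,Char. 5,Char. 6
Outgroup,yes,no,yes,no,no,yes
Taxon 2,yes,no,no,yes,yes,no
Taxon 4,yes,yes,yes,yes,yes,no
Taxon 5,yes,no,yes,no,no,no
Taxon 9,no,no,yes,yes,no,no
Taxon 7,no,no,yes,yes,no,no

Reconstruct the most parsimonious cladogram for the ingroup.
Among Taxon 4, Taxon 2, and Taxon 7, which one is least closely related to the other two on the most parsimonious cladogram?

Character polarity is set by the outgroup: the derived state is whichever differs from the outgroup's state, so for Char. 1, Char. 3, Char. 6 the derived state is 'no', and for the remaining characters it is 'yes'.
Char. 1 (derived state 'no') is shared by Taxon 7 and Taxon 9 — a synapomorphy uniting that clade.
Char. 2: derived state 'yes' in Taxon 4 only — an autapomorphy, so it tells us nothing about relationships among taxa.
Char. 3 (derived state 'no') is unique to Taxon 2 (autapomorphy; uninformative for grouping).
Only Taxon 2, Taxon 4, Taxon 7, and Taxon 9 show the derived state 'yes' for Char. 4, supporting them as a clade.
Char. 5: derived state 'yes' in Taxon 2 and Taxon 4 only — synapomorphy for {Taxon 2, Taxon 4}.
All ingroup taxa share the derived state 'no' for Char. 6; it defines the ingroup but does not resolve relationships within it.
Most parsimonious ingroup topology: (((Taxon 2,Taxon 4),(Taxon 9,Taxon 7)),Taxon 5).
Taxon 2 and Taxon 4 share a more recent common ancestor with each other than either does with Taxon 7, so Taxon 7 is the least closely related of the three.

Taxon 7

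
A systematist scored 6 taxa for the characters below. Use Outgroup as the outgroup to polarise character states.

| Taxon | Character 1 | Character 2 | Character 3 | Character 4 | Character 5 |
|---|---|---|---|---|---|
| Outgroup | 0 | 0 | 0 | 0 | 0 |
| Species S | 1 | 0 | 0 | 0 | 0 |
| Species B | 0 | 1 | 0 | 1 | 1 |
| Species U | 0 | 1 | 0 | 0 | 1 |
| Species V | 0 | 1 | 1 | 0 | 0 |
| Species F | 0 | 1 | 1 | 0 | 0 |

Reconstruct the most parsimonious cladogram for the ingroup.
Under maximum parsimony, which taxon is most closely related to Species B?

The outgroup has state '0' for every character, so '1' is the derived state throughout.
Character 1: derived state '1' in Species S only — an autapomorphy, so it tells us nothing about relationships among taxa.
Character 2 (derived state '1') is shared by Species B, Species F, Species U, and Species V — a synapomorphy uniting that clade.
Only Species F and Species V show the derived state '1' for Character 3, supporting them as a clade.
Character 4 (derived state '1') is unique to Species B (autapomorphy; uninformative for grouping).
Character 5: derived state '1' in Species B and Species U only — synapomorphy for {Species B, Species U}.
Most parsimonious ingroup topology: (Species S,((Species B,Species U),(Species V,Species F))).
Species B and Species U form a cherry on this tree, so they are sister taxa.

Species U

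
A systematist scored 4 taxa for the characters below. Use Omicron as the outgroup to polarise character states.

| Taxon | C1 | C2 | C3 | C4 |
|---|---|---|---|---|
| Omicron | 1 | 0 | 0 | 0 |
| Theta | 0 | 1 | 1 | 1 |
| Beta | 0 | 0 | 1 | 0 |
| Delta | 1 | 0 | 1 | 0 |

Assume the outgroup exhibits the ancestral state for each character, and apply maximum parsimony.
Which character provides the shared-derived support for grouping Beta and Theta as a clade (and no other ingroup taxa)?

C1

Character polarity is set by the outgroup: the derived state is whichever differs from the outgroup's state, so for C1 the derived state is '0', and for the remaining characters it is '1'.
Only Beta and Theta show the derived state '0' for C1, supporting them as a clade.
C2 (derived state '1') is unique to Theta (autapomorphy; uninformative for grouping).
All ingroup taxa share the derived state '1' for C3; it defines the ingroup but does not resolve relationships within it.
C4: derived state '1' in Theta only — an autapomorphy, so it tells us nothing about relationships among taxa.
Most parsimonious ingroup topology: ((Theta,Beta),Delta).
The clade {Beta, Theta} is supported by C1: its derived state '0' occurs in exactly those taxa and in no other taxon (including the outgroup).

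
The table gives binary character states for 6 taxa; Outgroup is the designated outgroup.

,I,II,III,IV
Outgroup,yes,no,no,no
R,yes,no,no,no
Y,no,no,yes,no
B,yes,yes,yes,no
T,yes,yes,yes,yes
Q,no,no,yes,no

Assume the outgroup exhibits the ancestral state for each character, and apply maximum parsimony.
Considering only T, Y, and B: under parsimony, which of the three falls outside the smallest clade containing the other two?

Y

Character polarity is set by the outgroup: the derived state is whichever differs from the outgroup's state, so for I the derived state is 'no', and for the remaining characters it is 'yes'.
Only Q and Y show the derived state 'no' for I, supporting them as a clade.
II (derived state 'yes') is shared by B and T — a synapomorphy uniting that clade.
III (derived state 'yes') is shared by B, Q, T, and Y — a synapomorphy uniting that clade.
IV: derived state 'yes' in T only — an autapomorphy, so it tells us nothing about relationships among taxa.
Most parsimonious ingroup topology: (R,((Y,Q),(B,T))).
B and T share a more recent common ancestor with each other than either does with Y, so Y is the least closely related of the three.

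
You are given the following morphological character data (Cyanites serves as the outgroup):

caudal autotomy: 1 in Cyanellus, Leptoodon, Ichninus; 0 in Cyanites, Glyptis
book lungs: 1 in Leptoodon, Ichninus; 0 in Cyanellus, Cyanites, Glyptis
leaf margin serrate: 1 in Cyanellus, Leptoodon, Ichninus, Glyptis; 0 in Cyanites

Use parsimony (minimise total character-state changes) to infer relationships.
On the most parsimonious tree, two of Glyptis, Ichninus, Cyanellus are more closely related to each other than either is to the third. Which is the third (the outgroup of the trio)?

Glyptis

The outgroup has state '0' for every character, so '1' is the derived state throughout.
Only Cyanellus, Ichninus, and Leptoodon show the derived state '1' for caudal autotomy, supporting them as a clade.
Only Ichninus and Leptoodon show the derived state '1' for book lungs, supporting them as a clade.
leaf margin serrate (derived state '1') is shared by all ingroup taxa — unites the whole ingroup.
Most parsimonious ingroup topology: ((Cyanellus,(Ichninus,Leptoodon)),Glyptis).
Ichninus and Cyanellus share a more recent common ancestor with each other than either does with Glyptis, so Glyptis is the least closely related of the three.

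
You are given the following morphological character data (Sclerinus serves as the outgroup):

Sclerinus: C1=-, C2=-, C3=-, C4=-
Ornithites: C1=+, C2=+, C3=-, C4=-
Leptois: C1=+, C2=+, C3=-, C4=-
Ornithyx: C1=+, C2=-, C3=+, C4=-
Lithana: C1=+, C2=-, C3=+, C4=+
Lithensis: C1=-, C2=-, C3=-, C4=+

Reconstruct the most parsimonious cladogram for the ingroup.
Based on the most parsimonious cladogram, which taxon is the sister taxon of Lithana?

Ornithyx

The outgroup has state '-' for every character, so '+' is the derived state throughout.
C1: derived state '+' in Leptois, Lithana, Ornithites, and Ornithyx only — synapomorphy for {Leptois, Lithana, Ornithites, Ornithyx}.
C2: derived state '+' in Leptois and Ornithites only — synapomorphy for {Leptois, Ornithites}.
Only Lithana and Ornithyx show the derived state '+' for C3, supporting them as a clade.
C4 (state '+') occurs in Lithana and Lithensis but conflicts with the nesting implied by the other characters — most parsimoniously interpreted as homoplasy.
Most parsimonious ingroup topology: (((Ornithites,Leptois),(Ornithyx,Lithana)),Lithensis).
Lithana and Ornithyx form a cherry on this tree, so they are sister taxa.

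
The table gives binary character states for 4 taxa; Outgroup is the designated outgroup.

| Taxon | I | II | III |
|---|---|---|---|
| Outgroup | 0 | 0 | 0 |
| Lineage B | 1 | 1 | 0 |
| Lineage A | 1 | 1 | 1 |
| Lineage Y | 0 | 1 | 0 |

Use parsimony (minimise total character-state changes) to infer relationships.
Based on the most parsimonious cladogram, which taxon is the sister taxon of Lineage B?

Lineage A

The outgroup has state '0' for every character, so '1' is the derived state throughout.
I (derived state '1') is shared by Lineage A and Lineage B — a synapomorphy uniting that clade.
II (derived state '1') is shared by all ingroup taxa — unites the whole ingroup.
III (derived state '1') is unique to Lineage A (autapomorphy; uninformative for grouping).
Most parsimonious ingroup topology: ((Lineage B,Lineage A),Lineage Y).
Lineage B and Lineage A form a cherry on this tree, so they are sister taxa.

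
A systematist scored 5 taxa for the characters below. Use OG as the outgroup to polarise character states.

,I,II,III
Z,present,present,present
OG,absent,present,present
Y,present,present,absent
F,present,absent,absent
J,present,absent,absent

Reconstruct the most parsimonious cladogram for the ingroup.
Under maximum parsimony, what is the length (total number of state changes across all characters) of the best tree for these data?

3

Character polarity is set by the outgroup: the derived state is whichever differs from the outgroup's state, so for II, III the derived state is 'absent', and for the remaining characters it is 'present'.
I (derived state 'present') is shared by all ingroup taxa — unites the whole ingroup.
Only F and J show the derived state 'absent' for II, supporting them as a clade.
Only F, J, and Y show the derived state 'absent' for III, supporting them as a clade.
Most parsimonious ingroup topology: (((F,J),Y),Z).
Changes per character on this tree: I: 1; II: 1; III: 1.
Total = 3.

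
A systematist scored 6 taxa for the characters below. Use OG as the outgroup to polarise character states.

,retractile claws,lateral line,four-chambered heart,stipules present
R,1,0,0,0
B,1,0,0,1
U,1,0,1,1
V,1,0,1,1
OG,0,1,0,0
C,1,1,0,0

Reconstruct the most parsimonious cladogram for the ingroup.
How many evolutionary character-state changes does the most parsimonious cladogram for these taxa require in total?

Character polarity is set by the outgroup: the derived state is whichever differs from the outgroup's state, so for lateral line the derived state is '0', and for the remaining characters it is '1'.
All ingroup taxa share the derived state '1' for retractile claws; it defines the ingroup but does not resolve relationships within it.
lateral line: derived state '0' in B, R, U, and V only — synapomorphy for {B, R, U, V}.
four-chambered heart: derived state '1' in U and V only — synapomorphy for {U, V}.
Only B, U, and V show the derived state '1' for stipules present, supporting them as a clade.
Most parsimonious ingroup topology: (C,(((U,V),B),R)).
Changes per character on this tree: retractile claws: 1; lateral line: 1; four-chambered heart: 1; stipules present: 1.
Total = 4.

4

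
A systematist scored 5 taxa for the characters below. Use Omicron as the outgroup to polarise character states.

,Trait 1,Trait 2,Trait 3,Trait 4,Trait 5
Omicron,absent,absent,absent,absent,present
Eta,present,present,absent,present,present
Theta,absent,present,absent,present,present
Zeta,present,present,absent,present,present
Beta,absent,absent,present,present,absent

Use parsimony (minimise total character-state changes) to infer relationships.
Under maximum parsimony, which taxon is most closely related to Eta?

Zeta

Character polarity is set by the outgroup: the derived state is whichever differs from the outgroup's state, so for Trait 5 the derived state is 'absent', and for the remaining characters it is 'present'.
Only Eta and Zeta show the derived state 'present' for Trait 1, supporting them as a clade.
Trait 2: derived state 'present' in Eta, Theta, and Zeta only — synapomorphy for {Eta, Theta, Zeta}.
Trait 3 (derived state 'present') is unique to Beta (autapomorphy; uninformative for grouping).
Trait 4 (derived state 'present') is shared by all ingroup taxa — unites the whole ingroup.
Trait 5 (derived state 'absent') is unique to Beta (autapomorphy; uninformative for grouping).
Most parsimonious ingroup topology: (((Eta,Zeta),Theta),Beta).
Eta and Zeta form a cherry on this tree, so they are sister taxa.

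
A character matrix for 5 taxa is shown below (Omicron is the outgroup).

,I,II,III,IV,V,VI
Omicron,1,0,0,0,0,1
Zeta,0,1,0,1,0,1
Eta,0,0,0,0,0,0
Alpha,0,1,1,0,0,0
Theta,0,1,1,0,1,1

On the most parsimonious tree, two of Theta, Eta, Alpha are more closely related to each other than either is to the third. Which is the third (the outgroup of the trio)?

Eta

Character polarity is set by the outgroup: the derived state is whichever differs from the outgroup's state, so for I, VI the derived state is '0', and for the remaining characters it is '1'.
All ingroup taxa share the derived state '0' for I; it defines the ingroup but does not resolve relationships within it.
II: derived state '1' in Alpha, Theta, and Zeta only — synapomorphy for {Alpha, Theta, Zeta}.
III (derived state '1') is shared by Alpha and Theta — a synapomorphy uniting that clade.
IV: derived state '1' in Zeta only — an autapomorphy, so it tells us nothing about relationships among taxa.
V: derived state '1' in Theta only — an autapomorphy, so it tells us nothing about relationships among taxa.
VI (state '0') occurs in Alpha and Eta but conflicts with the nesting implied by the other characters — most parsimoniously interpreted as homoplasy.
Most parsimonious ingroup topology: ((Zeta,(Alpha,Theta)),Eta).
Alpha and Theta share a more recent common ancestor with each other than either does with Eta, so Eta is the least closely related of the three.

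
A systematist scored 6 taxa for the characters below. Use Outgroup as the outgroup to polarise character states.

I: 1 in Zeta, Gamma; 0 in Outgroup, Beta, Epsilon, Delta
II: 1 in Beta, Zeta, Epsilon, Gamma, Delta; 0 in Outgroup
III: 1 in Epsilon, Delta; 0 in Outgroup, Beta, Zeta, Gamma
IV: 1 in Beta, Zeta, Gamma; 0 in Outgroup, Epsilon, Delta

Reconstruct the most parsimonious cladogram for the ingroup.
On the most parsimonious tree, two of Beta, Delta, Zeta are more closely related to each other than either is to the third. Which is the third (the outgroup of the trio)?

The outgroup has state '0' for every character, so '1' is the derived state throughout.
I: derived state '1' in Gamma and Zeta only — synapomorphy for {Gamma, Zeta}.
II (derived state '1') is shared by all ingroup taxa — unites the whole ingroup.
III: derived state '1' in Delta and Epsilon only — synapomorphy for {Delta, Epsilon}.
IV: derived state '1' in Beta, Gamma, and Zeta only — synapomorphy for {Beta, Gamma, Zeta}.
Most parsimonious ingroup topology: ((Beta,(Zeta,Gamma)),(Epsilon,Delta)).
Zeta and Beta share a more recent common ancestor with each other than either does with Delta, so Delta is the least closely related of the three.

Delta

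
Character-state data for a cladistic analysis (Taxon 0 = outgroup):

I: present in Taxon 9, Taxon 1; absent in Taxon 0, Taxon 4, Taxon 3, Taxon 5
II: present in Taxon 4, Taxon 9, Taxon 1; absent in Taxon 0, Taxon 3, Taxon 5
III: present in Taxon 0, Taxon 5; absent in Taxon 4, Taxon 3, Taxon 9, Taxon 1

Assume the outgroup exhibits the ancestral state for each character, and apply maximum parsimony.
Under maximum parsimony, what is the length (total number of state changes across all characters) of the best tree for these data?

3

Character polarity is set by the outgroup: the derived state is whichever differs from the outgroup's state, so for III the derived state is 'absent', and for the remaining characters it is 'present'.
Only Taxon 1 and Taxon 9 show the derived state 'present' for I, supporting them as a clade.
II: derived state 'present' in Taxon 1, Taxon 4, and Taxon 9 only — synapomorphy for {Taxon 1, Taxon 4, Taxon 9}.
III: derived state 'absent' in Taxon 1, Taxon 3, Taxon 4, and Taxon 9 only — synapomorphy for {Taxon 1, Taxon 3, Taxon 4, Taxon 9}.
Most parsimonious ingroup topology: (((Taxon 4,(Taxon 9,Taxon 1)),Taxon 3),Taxon 5).
Changes per character on this tree: I: 1; II: 1; III: 1.
Total = 3.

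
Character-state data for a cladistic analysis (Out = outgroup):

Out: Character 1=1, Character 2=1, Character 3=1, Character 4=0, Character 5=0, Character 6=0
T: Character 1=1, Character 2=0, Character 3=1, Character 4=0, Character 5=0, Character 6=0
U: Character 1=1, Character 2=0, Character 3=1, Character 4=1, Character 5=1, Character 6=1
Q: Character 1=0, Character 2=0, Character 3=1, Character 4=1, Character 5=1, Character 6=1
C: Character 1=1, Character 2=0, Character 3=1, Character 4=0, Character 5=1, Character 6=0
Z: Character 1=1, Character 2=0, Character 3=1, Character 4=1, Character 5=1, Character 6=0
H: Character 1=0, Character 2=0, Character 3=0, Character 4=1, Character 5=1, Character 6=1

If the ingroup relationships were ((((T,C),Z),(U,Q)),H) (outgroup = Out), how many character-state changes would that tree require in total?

Map each character onto ((((T,C),Z),(U,Q)),H) (rooted by Out) and count the minimum state changes it requires (Fitch parsimony):
Character 1: 2; Character 2: 1; Character 3: 1; Character 4: 2; Character 5: 2; Character 6: 2.
Total tree length = 10.

10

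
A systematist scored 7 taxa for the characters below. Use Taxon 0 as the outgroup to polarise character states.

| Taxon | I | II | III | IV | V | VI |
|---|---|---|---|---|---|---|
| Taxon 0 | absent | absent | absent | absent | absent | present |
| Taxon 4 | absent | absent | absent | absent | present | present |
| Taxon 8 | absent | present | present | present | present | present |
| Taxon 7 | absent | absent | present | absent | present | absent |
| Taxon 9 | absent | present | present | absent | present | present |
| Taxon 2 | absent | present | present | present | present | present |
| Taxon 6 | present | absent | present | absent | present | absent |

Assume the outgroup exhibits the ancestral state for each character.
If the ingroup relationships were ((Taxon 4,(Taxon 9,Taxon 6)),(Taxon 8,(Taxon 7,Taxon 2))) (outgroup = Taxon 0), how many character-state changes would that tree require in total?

11

Map each character onto ((Taxon 4,(Taxon 9,Taxon 6)),(Taxon 8,(Taxon 7,Taxon 2))) (rooted by Taxon 0) and count the minimum state changes it requires (Fitch parsimony):
I: 1; II: 3; III: 2; IV: 2; V: 1; VI: 2.
Total tree length = 11.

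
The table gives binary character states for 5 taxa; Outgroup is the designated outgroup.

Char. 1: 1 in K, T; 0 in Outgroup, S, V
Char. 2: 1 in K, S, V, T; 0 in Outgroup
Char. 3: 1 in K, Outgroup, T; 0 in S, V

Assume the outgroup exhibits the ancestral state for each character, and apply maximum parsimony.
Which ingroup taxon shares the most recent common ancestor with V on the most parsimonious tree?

S

Character polarity is set by the outgroup: the derived state is whichever differs from the outgroup's state, so for Char. 3 the derived state is '0', and for the remaining characters it is '1'.
Char. 1: derived state '1' in K and T only — synapomorphy for {K, T}.
Char. 2 (derived state '1') is shared by all ingroup taxa — unites the whole ingroup.
Only S and V show the derived state '0' for Char. 3, supporting them as a clade.
Most parsimonious ingroup topology: ((T,K),(S,V)).
V and S form a cherry on this tree, so they are sister taxa.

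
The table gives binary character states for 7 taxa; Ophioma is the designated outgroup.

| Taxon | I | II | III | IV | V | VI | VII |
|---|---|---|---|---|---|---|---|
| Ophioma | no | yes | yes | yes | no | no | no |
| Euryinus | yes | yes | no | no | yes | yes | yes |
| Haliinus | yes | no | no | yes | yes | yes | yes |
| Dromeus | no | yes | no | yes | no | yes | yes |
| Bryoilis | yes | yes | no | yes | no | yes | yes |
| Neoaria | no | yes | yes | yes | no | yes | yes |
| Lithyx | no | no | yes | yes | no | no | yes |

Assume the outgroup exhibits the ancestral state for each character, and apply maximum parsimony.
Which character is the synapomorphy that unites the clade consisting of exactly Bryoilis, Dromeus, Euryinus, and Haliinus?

III

Character polarity is set by the outgroup: the derived state is whichever differs from the outgroup's state, so for II, III, IV the derived state is 'no', and for the remaining characters it is 'yes'.
Only Bryoilis, Euryinus, and Haliinus show the derived state 'yes' for I, supporting them as a clade.
II groups Haliinus and Lithyx, which is incompatible with the clades supported by the remaining characters; treating it as convergent (homoplasy) costs fewer steps than any alternative tree.
Only Bryoilis, Dromeus, Euryinus, and Haliinus show the derived state 'no' for III, supporting them as a clade.
IV: derived state 'no' in Euryinus only — an autapomorphy, so it tells us nothing about relationships among taxa.
V: derived state 'yes' in Euryinus and Haliinus only — synapomorphy for {Euryinus, Haliinus}.
VI: derived state 'yes' in Bryoilis, Dromeus, Euryinus, Haliinus, and Neoaria only — synapomorphy for {Bryoilis, Dromeus, Euryinus, Haliinus, Neoaria}.
VII (derived state 'yes') is shared by all ingroup taxa — unites the whole ingroup.
Most parsimonious ingroup topology: (((((Euryinus,Haliinus),Bryoilis),Dromeus),Neoaria),Lithyx).
The clade {Bryoilis, Dromeus, Euryinus, Haliinus} is supported by III: its derived state 'no' occurs in exactly those taxa and in no other taxon (including the outgroup).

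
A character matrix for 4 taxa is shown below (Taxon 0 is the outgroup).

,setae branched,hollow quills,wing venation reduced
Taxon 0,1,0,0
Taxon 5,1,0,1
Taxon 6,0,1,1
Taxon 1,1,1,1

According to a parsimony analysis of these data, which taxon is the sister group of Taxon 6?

Character polarity is set by the outgroup: the derived state is whichever differs from the outgroup's state, so for setae branched the derived state is '0', and for the remaining characters it is '1'.
setae branched (derived state '0') is unique to Taxon 6 (autapomorphy; uninformative for grouping).
hollow quills (derived state '1') is shared by Taxon 1 and Taxon 6 — a synapomorphy uniting that clade.
All ingroup taxa share the derived state '1' for wing venation reduced; it defines the ingroup but does not resolve relationships within it.
Most parsimonious ingroup topology: (Taxon 5,(Taxon 6,Taxon 1)).
Taxon 6 and Taxon 1 form a cherry on this tree, so they are sister taxa.

Taxon 1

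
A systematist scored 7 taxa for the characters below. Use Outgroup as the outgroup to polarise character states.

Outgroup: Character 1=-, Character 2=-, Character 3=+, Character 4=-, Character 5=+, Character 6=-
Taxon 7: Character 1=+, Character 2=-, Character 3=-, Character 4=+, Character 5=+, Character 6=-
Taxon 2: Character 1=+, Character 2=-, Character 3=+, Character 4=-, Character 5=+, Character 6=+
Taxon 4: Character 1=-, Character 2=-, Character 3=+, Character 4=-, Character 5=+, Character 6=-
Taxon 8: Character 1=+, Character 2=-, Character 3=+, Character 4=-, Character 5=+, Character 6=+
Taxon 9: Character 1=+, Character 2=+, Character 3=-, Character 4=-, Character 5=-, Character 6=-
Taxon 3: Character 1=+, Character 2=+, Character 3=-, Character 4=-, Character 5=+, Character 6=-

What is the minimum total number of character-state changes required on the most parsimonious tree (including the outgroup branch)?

6

Character polarity is set by the outgroup: the derived state is whichever differs from the outgroup's state, so for Character 3, Character 5 the derived state is '-', and for the remaining characters it is '+'.
Character 1 (derived state '+') is shared by Taxon 2, Taxon 3, Taxon 7, Taxon 8, and Taxon 9 — a synapomorphy uniting that clade.
Character 2: derived state '+' in Taxon 3 and Taxon 9 only — synapomorphy for {Taxon 3, Taxon 9}.
Character 3 (derived state '-') is shared by Taxon 3, Taxon 7, and Taxon 9 — a synapomorphy uniting that clade.
Character 4: derived state '+' in Taxon 7 only — an autapomorphy, so it tells us nothing about relationships among taxa.
Character 5: derived state '-' in Taxon 9 only — an autapomorphy, so it tells us nothing about relationships among taxa.
Only Taxon 2 and Taxon 8 show the derived state '+' for Character 6, supporting them as a clade.
Most parsimonious ingroup topology: (((Taxon 7,(Taxon 9,Taxon 3)),(Taxon 2,Taxon 8)),Taxon 4).
Changes per character on this tree: Character 1: 1; Character 2: 1; Character 3: 1; Character 4: 1; Character 5: 1; Character 6: 1.
Total = 6.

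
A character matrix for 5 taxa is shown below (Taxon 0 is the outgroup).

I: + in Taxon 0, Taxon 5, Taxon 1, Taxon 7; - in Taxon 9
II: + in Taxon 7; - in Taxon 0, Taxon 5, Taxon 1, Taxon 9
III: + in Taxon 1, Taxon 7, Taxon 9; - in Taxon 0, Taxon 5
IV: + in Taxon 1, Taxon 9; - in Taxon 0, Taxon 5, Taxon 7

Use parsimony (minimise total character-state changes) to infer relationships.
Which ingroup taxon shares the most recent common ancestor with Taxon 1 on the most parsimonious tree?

Character polarity is set by the outgroup: the derived state is whichever differs from the outgroup's state, so for I the derived state is '-', and for the remaining characters it is '+'.
I (derived state '-') is unique to Taxon 9 (autapomorphy; uninformative for grouping).
II: derived state '+' in Taxon 7 only — an autapomorphy, so it tells us nothing about relationships among taxa.
III (derived state '+') is shared by Taxon 1, Taxon 7, and Taxon 9 — a synapomorphy uniting that clade.
Only Taxon 1 and Taxon 9 show the derived state '+' for IV, supporting them as a clade.
Most parsimonious ingroup topology: (Taxon 5,((Taxon 1,Taxon 9),Taxon 7)).
Taxon 1 and Taxon 9 form a cherry on this tree, so they are sister taxa.

Taxon 9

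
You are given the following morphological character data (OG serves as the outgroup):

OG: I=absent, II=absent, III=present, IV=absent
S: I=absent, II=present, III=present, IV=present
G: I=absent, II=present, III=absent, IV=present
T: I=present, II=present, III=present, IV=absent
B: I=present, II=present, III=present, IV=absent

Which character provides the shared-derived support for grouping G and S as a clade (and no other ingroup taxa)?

Character polarity is set by the outgroup: the derived state is whichever differs from the outgroup's state, so for III the derived state is 'absent', and for the remaining characters it is 'present'.
Only B and T show the derived state 'present' for I, supporting them as a clade.
II (derived state 'present') is shared by all ingroup taxa — unites the whole ingroup.
III: derived state 'absent' in G only — an autapomorphy, so it tells us nothing about relationships among taxa.
IV: derived state 'present' in G and S only — synapomorphy for {G, S}.
Most parsimonious ingroup topology: ((S,G),(T,B)).
The clade {G, S} is supported by IV: its derived state 'present' occurs in exactly those taxa and in no other taxon (including the outgroup).

IV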